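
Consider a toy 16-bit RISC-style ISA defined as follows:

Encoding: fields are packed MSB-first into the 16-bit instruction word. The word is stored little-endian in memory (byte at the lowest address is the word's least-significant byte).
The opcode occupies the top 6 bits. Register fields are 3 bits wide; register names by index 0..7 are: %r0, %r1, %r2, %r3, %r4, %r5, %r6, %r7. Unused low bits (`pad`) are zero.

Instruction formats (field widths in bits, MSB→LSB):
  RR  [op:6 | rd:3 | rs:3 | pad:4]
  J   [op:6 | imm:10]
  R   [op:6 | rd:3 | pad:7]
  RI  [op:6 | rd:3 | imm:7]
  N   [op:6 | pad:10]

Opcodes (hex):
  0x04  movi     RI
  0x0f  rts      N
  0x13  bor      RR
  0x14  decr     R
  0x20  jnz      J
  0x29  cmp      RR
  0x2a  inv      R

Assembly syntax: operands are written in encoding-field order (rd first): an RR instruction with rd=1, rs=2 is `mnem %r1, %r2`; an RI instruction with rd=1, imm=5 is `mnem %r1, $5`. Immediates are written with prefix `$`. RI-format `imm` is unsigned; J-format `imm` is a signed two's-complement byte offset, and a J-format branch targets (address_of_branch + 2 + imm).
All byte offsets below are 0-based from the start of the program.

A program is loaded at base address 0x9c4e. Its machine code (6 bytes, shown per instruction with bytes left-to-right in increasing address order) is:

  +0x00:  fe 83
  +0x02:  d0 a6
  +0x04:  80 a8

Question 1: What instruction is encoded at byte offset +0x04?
+0x04: 80 a8 ⇒ word 0xa880 (little)
  opcode bits[15:10]=0x2a: inv/R
  rd@[9:7]=0x1 ⇒ %r1

inv %r1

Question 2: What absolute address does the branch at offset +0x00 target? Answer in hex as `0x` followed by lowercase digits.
off 0x00: read fe 83 as little → 0x83fe
  opcode bits[15:10]=0x20: jnz/J
  [9:0] imm=1022 (s10→-2) = $-2
  target = base 0x9c4e + off 0x00 + 2 + imm -2 = 0x9c4e

0x9c4e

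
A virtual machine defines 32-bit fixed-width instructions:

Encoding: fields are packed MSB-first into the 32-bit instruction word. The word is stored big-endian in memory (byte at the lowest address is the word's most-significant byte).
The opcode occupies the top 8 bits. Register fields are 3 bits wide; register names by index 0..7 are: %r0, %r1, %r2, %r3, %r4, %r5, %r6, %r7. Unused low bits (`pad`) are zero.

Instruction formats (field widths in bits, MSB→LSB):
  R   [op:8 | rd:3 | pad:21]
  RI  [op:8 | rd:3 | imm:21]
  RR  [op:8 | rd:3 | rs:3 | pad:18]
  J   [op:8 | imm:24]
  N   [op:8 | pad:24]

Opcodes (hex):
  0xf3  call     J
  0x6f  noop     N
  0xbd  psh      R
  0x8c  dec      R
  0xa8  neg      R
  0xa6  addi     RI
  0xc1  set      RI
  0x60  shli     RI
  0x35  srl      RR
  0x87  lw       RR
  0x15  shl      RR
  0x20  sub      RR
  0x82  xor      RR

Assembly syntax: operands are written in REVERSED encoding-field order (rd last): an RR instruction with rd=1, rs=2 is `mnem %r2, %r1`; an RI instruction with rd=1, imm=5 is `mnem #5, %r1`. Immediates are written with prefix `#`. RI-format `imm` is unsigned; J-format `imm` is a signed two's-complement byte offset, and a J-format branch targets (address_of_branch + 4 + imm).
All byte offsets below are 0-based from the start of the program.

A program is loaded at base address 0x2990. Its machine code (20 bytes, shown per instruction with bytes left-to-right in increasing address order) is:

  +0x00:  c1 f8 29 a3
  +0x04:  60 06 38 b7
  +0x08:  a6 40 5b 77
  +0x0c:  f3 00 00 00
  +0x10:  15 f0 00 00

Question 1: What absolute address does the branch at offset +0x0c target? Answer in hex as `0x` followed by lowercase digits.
+0x0c: f3 00 00 00 ⇒ word 0xf3000000 (big)
  op=0xf3000000>>24=0xf3 ⇒ call (J)
  [23:0] imm=0 = #0
  target = base 0x2990 + off 0x0c + 4 + imm 0 = 0x29a0

0x29a0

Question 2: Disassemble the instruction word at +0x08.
addi #23415, %r2

[08] a6 40 5b 77 → 0xa6405b77
  op=0xa6405b77>>24=0xa6 ⇒ addi (RI)
  rd: (w>>21)&0x7=0x2 → %r2
  imm: (w>>0)&0x1fffff=0x5b77 → #23415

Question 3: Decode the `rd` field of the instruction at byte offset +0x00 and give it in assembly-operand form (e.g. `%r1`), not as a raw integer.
%r7

@+00  big-endian(c1 f8 29 a3) = 0xc1f829a3
  top 8b → 0xc1 → set [RI]
  [23:21] rd=7 = %r7
  [20:0] imm=1583523 = #1583523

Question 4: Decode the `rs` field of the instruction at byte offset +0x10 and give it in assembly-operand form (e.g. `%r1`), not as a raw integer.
[10] 15 f0 00 00 → 0x15f00000
  top 8b → 0x15 → shl [RR]
  [23:21] rd=7 = %r7
  [20:18] rs=4 = %r4

%r4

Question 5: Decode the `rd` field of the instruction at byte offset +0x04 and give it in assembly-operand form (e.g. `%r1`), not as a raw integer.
[04] 60 06 38 b7 → 0x600638b7
  opcode bits[31:24]=0x60: shli/RI
  rd: (w>>21)&0x7=0x0 → %r0
  imm: (w>>0)&0x1fffff=0x638b7 → #407735

%r0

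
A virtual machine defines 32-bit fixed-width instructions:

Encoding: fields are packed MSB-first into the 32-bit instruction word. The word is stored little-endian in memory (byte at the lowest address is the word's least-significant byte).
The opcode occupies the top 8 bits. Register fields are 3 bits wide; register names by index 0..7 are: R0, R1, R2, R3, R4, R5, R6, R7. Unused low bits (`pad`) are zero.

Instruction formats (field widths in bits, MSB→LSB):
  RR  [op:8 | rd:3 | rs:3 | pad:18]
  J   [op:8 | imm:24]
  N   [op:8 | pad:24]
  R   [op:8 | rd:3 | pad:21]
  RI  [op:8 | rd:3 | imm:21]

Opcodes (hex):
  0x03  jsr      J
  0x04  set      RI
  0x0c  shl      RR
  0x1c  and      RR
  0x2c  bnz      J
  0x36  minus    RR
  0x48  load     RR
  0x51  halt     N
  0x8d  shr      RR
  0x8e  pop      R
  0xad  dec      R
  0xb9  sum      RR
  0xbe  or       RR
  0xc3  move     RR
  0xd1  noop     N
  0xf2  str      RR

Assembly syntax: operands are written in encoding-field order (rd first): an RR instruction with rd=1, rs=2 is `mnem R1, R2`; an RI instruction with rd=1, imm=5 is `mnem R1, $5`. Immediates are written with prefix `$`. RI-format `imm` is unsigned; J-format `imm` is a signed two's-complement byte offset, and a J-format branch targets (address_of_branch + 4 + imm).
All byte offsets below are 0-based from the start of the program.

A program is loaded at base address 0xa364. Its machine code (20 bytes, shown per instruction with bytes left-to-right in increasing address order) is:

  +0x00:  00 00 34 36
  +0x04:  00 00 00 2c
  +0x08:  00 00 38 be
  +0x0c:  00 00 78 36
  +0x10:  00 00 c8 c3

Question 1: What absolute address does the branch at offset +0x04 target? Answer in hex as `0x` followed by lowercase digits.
0xa36c

+0x04: 00 00 00 2c ⇒ word 0x2c000000 (little)
  op=0x2c000000>>24=0x2c ⇒ bnz (J)
  imm@[23:0]=0x0 ⇒ $0
  target = base 0xa364 + off 0x04 + 4 + imm 0 = 0xa36c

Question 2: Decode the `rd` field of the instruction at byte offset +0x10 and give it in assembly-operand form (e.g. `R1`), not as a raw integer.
R6

+0x10: 00 00 c8 c3 ⇒ word 0xc3c80000 (little)
  top 8b → 0xc3 → move [RR]
  rd: (w>>21)&0x7=0x6 → R6
  rs: (w>>18)&0x7=0x2 → R2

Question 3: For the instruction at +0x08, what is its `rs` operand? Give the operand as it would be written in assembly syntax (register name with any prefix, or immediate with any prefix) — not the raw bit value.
[08] 00 00 38 be → 0xbe380000
  op=0xbe380000>>24=0xbe ⇒ or (RR)
  rd@[23:21]=0x1 ⇒ R1
  rs@[20:18]=0x6 ⇒ R6

R6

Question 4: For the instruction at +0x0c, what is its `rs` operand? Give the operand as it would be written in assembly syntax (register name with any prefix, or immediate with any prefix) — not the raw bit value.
off 0x0c: read 00 00 78 36 as little → 0x36780000
  top 8b → 0x36 → minus [RR]
  [23:21] rd=3 = R3
  [20:18] rs=6 = R6

R6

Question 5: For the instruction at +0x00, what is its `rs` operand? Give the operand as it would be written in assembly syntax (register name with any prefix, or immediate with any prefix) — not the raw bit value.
@+00  little-endian(00 00 34 36) = 0x36340000
  top 8b → 0x36 → minus [RR]
  [23:21] rd=1 = R1
  [20:18] rs=5 = R5

R5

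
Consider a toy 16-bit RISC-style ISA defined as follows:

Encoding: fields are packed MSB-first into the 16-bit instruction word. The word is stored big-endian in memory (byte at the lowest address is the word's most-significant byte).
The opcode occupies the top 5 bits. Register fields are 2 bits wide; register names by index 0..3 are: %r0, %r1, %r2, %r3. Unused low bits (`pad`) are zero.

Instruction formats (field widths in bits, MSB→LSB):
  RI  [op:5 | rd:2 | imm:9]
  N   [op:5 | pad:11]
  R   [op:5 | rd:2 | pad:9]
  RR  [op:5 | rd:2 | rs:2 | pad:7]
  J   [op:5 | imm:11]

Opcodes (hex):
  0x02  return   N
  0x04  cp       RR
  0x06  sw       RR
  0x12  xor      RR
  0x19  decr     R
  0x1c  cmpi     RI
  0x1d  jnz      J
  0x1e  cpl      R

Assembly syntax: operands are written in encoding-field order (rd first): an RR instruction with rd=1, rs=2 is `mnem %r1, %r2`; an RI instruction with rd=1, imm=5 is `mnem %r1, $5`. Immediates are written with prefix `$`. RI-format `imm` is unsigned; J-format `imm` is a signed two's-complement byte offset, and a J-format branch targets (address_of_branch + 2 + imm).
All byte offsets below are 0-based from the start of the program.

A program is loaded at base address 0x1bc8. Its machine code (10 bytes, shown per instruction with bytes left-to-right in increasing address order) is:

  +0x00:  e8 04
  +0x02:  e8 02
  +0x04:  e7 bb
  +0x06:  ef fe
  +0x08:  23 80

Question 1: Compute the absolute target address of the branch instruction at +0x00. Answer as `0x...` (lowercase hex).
0x1bce

@+00  big-endian(e8 04) = 0xe804
  opcode bits[15:11]=0x1d: jnz/J
  imm@[10:0]=0x4 ⇒ $4
  target = base 0x1bc8 + off 0x00 + 2 + imm 4 = 0x1bce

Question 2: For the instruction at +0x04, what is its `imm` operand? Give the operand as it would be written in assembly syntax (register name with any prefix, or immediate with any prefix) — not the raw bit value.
$443

+0x04: e7 bb ⇒ word 0xe7bb (big)
  opcode bits[15:11]=0x1c: cmpi/RI
  rd: (w>>9)&0x3=0x3 → %r3
  imm: (w>>0)&0x1ff=0x1bb → $443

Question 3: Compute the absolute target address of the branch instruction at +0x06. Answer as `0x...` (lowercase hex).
+0x06: ef fe ⇒ word 0xeffe (big)
  op=0xeffe>>11=0x1d ⇒ jnz (J)
  [10:0] imm=2046 (s11→-2) = $-2
  target = base 0x1bc8 + off 0x06 + 2 + imm -2 = 0x1bce

0x1bce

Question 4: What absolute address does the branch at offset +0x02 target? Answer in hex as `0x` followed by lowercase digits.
0x1bce

[02] e8 02 → 0xe802
  top 5b → 0x1d → jnz [J]
  imm@[10:0]=0x2 ⇒ $2
  target = base 0x1bc8 + off 0x02 + 2 + imm 2 = 0x1bce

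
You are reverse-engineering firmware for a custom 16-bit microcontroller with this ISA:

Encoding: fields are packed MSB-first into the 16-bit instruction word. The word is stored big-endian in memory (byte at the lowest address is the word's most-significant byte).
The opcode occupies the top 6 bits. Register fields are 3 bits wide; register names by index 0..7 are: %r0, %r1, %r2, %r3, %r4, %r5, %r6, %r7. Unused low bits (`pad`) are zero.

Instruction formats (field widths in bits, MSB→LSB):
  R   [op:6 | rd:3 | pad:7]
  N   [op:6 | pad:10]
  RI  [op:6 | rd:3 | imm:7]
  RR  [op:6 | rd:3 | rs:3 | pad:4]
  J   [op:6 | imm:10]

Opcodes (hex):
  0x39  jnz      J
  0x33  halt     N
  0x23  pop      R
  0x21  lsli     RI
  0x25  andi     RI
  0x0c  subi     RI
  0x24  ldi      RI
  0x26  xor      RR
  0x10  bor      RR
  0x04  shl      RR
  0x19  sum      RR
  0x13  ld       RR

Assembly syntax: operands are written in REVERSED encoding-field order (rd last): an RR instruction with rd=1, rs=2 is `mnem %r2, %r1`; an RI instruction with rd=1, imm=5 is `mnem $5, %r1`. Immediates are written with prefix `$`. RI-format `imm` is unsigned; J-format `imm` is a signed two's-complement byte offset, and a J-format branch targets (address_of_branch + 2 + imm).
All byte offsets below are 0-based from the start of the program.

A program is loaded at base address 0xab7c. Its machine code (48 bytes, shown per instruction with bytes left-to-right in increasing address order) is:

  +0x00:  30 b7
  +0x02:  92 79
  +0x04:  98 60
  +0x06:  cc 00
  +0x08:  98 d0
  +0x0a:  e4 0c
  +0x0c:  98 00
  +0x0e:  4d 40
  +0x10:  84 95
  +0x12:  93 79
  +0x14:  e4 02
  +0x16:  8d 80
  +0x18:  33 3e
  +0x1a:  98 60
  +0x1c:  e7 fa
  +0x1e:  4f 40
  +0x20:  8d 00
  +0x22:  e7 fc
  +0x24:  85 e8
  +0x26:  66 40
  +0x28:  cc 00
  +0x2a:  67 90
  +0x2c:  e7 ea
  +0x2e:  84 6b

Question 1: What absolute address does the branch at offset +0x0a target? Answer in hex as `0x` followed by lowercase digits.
@+0a  big-endian(e4 0c) = 0xe40c
  top 6b → 0x39 → jnz [J]
  imm@[9:0]=0xc ⇒ $12
  target = base 0xab7c + off 0x0a + 2 + imm 12 = 0xab94

0xab94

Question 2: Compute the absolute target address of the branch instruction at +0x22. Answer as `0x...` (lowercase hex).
+0x22: e7 fc ⇒ word 0xe7fc (big)
  op=0xe7fc>>10=0x39 ⇒ jnz (J)
  imm@[9:0]=0x3fc (s10→-4) ⇒ $-4
  target = base 0xab7c + off 0x22 + 2 + imm -4 = 0xab9c

0xab9c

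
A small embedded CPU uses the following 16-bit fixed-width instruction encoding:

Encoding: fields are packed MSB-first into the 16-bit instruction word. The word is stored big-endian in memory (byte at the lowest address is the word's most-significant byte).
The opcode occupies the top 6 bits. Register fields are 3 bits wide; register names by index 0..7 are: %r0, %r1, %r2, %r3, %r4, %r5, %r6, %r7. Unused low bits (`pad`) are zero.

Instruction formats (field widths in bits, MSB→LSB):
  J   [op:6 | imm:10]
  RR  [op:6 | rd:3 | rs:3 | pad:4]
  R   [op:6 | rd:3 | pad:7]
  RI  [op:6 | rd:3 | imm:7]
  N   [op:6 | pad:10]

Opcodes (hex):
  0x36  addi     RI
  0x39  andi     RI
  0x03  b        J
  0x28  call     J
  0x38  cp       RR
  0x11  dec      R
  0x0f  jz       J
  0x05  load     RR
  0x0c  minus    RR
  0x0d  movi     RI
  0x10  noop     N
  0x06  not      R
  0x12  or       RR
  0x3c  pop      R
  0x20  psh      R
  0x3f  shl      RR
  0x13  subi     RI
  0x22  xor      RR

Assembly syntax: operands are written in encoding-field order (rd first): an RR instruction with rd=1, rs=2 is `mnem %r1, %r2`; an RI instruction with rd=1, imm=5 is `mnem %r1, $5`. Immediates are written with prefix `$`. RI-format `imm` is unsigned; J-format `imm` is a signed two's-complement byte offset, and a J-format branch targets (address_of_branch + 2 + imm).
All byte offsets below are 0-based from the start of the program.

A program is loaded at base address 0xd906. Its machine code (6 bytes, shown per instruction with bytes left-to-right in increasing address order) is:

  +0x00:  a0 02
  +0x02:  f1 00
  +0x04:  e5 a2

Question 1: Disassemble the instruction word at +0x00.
call $2

off 0x00: read a0 02 as big → 0xa002
  top 6b → 0x28 → call [J]
  [9:0] imm=2 = $2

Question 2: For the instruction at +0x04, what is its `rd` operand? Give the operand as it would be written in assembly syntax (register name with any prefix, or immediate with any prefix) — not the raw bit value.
off 0x04: read e5 a2 as big → 0xe5a2
  op=0xe5a2>>10=0x39 ⇒ andi (RI)
  rd@[9:7]=0x3 ⇒ %r3
  imm@[6:0]=0x22 ⇒ $34

%r3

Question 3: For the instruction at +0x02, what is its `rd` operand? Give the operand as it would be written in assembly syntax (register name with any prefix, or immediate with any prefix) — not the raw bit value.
off 0x02: read f1 00 as big → 0xf100
  opcode bits[15:10]=0x3c: pop/R
  [9:7] rd=2 = %r2

%r2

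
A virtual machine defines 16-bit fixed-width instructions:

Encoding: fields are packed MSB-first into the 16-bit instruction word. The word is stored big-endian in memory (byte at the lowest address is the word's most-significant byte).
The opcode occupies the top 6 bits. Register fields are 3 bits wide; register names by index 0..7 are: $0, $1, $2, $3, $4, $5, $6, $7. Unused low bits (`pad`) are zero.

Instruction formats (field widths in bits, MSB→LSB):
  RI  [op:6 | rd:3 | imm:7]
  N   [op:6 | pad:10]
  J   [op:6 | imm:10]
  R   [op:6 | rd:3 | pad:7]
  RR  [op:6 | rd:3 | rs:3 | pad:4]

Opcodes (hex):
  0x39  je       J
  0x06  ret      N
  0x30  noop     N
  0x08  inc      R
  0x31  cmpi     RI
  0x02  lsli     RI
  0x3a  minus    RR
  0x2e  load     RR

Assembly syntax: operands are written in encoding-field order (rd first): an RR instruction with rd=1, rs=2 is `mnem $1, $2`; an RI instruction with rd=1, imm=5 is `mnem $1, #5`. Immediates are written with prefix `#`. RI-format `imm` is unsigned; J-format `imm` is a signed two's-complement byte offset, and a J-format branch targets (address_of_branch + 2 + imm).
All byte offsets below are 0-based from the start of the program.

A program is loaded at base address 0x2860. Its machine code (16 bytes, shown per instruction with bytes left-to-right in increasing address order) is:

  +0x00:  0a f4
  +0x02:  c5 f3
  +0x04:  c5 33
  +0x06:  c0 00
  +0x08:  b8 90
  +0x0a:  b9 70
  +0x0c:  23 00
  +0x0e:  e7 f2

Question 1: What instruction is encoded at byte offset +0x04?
cmpi $2, #51

[04] c5 33 → 0xc533
  top 6b → 0x31 → cmpi [RI]
  rd: (w>>7)&0x7=0x2 → $2
  imm: (w>>0)&0x7f=0x33 → #51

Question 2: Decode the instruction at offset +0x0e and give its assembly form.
je #-14

off 0x0e: read e7 f2 as big → 0xe7f2
  top 6b → 0x39 → je [J]
  imm: (w>>0)&0x3ff=0x3f2 (s10→-14) → #-14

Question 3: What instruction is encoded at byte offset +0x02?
cmpi $3, #115

@+02  big-endian(c5 f3) = 0xc5f3
  op=0xc5f3>>10=0x31 ⇒ cmpi (RI)
  rd@[9:7]=0x3 ⇒ $3
  imm@[6:0]=0x73 ⇒ #115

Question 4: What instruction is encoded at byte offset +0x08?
load $1, $1

@+08  big-endian(b8 90) = 0xb890
  opcode bits[15:10]=0x2e: load/RR
  rd: (w>>7)&0x7=0x1 → $1
  rs: (w>>4)&0x7=0x1 → $1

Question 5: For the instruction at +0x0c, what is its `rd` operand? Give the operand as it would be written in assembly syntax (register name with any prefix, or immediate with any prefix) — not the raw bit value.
$6

+0x0c: 23 00 ⇒ word 0x2300 (big)
  op=0x2300>>10=0x8 ⇒ inc (R)
  rd: (w>>7)&0x7=0x6 → $6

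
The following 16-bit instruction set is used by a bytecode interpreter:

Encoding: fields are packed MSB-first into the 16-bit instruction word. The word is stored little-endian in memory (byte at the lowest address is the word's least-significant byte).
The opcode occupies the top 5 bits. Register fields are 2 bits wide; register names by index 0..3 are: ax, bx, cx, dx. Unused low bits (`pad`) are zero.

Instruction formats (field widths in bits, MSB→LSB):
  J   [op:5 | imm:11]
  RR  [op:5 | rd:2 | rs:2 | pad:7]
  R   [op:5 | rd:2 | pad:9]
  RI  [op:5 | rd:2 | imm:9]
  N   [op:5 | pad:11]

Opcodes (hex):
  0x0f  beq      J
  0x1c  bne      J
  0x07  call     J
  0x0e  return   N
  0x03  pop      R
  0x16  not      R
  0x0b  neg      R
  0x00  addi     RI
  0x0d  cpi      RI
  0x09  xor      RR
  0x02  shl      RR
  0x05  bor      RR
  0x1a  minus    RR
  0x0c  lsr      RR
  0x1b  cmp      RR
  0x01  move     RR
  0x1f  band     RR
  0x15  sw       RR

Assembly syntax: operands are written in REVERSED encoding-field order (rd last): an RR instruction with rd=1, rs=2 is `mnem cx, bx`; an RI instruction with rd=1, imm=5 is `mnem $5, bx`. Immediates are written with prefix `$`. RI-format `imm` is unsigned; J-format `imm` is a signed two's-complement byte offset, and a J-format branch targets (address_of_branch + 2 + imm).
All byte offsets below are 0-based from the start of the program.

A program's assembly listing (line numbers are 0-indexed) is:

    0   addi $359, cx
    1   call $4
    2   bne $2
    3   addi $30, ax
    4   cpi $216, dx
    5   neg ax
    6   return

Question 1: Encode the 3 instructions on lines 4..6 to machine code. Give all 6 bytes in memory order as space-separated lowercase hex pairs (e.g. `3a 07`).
d8 6e 00 58 00 70

line 4 (cpi): pack op=0xd:5|rd=3:2|imm=216:9 = 0x6ed8; little→ d8 6e
line 5 (neg): pack op=0xb:5|rd=0:2|pad=0:9 = 0x5800; little→ 00 58
line 6 (return): pack op=0xe:5|pad=0:11 = 0x7000; little→ 00 70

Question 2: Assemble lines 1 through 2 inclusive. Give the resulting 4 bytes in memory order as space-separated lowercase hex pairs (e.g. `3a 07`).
04 38 02 e0

1. call fields op=0x7:5|imm=4:11 → word 3804h → 04 38
2. bne fields op=0x1c:5|imm=2:11 → word e002h → 02 e0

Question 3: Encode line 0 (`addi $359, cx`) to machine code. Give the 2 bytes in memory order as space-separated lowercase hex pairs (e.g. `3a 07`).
0. addi fields op=0x0:5|rd=2:2|imm=359:9 → word 0567h → 67 05

67 05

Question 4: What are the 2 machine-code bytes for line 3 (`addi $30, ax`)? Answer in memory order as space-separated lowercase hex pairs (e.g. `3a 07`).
1e 00

3. addi fields op=0x0:5|rd=0:2|imm=30:9 → word 001eh → 1e 00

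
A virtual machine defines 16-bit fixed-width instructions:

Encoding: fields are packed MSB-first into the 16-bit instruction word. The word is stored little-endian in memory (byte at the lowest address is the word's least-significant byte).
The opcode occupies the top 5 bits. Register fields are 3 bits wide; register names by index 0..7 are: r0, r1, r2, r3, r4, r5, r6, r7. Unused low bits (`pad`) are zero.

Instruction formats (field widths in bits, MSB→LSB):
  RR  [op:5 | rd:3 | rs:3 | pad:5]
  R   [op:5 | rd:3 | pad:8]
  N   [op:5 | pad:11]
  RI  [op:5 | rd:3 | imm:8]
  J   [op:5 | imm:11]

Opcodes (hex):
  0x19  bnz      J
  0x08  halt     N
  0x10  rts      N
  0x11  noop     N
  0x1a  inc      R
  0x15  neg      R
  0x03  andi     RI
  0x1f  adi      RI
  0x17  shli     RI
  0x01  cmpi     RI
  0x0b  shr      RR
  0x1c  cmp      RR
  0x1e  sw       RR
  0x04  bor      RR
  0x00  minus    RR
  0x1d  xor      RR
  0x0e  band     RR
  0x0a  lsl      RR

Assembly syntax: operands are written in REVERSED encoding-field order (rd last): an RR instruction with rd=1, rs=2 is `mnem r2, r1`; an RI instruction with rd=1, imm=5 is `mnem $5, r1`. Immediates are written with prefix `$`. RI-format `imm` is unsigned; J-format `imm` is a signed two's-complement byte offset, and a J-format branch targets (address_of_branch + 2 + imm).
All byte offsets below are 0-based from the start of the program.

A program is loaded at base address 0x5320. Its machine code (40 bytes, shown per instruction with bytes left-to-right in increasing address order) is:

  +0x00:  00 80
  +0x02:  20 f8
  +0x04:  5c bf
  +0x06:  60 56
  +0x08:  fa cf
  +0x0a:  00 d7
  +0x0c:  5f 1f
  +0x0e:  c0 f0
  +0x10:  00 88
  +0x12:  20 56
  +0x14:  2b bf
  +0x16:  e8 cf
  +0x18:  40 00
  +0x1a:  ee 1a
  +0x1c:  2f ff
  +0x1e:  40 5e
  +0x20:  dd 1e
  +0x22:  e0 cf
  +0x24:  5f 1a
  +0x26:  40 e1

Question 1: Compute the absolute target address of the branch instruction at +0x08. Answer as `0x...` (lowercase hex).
0x5324

@+08  little-endian(fa cf) = 0xcffa
  top 5b → 0x19 → bnz [J]
  imm: (w>>0)&0x7ff=0x7fa (s11→-6) → $-6
  target = base 0x5320 + off 0x08 + 2 + imm -6 = 0x5324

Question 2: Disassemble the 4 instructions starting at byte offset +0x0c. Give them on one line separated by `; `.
@+0c  little-endian(5f 1f) = 0x1f5f
  top 5b → 0x3 → andi [RI]
  rd: (w>>8)&0x7=0x7 → r7
  imm: (w>>0)&0xff=0x5f → $95
@+0e  little-endian(c0 f0) = 0xf0c0
  top 5b → 0x1e → sw [RR]
  rd: (w>>8)&0x7=0x0 → r0
  rs: (w>>5)&0x7=0x6 → r6
@+10  little-endian(00 88) = 0x8800
  top 5b → 0x11 → noop [N]
@+12  little-endian(20 56) = 0x5620
  top 5b → 0xa → lsl [RR]
  rd: (w>>8)&0x7=0x6 → r6
  rs: (w>>5)&0x7=0x1 → r1

andi $95, r7; sw r6, r0; noop; lsl r1, r6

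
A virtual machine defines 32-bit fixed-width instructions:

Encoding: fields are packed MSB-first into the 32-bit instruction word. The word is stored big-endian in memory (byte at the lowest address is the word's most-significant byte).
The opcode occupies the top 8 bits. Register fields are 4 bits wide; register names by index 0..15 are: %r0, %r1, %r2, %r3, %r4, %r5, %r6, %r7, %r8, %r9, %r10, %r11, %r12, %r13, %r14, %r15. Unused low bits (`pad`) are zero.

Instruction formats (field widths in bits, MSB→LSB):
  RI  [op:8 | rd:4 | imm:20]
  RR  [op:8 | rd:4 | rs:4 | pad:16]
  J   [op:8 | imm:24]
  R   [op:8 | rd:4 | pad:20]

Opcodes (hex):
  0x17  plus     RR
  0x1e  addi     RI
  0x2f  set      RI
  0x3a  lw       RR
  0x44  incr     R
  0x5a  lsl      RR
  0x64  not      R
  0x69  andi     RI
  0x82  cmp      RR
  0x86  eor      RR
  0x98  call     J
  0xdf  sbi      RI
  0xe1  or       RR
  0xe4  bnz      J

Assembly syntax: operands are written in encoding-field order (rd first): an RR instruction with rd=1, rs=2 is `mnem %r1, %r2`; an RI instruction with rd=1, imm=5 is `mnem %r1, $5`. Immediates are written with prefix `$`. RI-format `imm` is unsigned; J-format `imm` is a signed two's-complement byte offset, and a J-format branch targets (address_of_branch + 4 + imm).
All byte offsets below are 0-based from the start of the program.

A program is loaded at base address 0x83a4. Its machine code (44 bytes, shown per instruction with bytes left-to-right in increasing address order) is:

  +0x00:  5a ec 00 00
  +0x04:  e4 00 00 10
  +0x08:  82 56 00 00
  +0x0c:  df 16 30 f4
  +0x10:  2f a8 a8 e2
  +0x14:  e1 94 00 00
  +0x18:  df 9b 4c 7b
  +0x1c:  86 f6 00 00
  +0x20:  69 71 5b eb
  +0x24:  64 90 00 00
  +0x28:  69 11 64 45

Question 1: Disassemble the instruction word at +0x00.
@+00  big-endian(5a ec 00 00) = 0x5aec0000
  op=0x5aec0000>>24=0x5a ⇒ lsl (RR)
  rd: (w>>20)&0xf=0xe → %r14
  rs: (w>>16)&0xf=0xc → %r12

lsl %r14, %r12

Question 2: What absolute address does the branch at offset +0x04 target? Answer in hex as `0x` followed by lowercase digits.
0x83bc

+0x04: e4 00 00 10 ⇒ word 0xe4000010 (big)
  opcode bits[31:24]=0xe4: bnz/J
  imm@[23:0]=0x10 ⇒ $16
  target = base 0x83a4 + off 0x04 + 4 + imm 16 = 0x83bc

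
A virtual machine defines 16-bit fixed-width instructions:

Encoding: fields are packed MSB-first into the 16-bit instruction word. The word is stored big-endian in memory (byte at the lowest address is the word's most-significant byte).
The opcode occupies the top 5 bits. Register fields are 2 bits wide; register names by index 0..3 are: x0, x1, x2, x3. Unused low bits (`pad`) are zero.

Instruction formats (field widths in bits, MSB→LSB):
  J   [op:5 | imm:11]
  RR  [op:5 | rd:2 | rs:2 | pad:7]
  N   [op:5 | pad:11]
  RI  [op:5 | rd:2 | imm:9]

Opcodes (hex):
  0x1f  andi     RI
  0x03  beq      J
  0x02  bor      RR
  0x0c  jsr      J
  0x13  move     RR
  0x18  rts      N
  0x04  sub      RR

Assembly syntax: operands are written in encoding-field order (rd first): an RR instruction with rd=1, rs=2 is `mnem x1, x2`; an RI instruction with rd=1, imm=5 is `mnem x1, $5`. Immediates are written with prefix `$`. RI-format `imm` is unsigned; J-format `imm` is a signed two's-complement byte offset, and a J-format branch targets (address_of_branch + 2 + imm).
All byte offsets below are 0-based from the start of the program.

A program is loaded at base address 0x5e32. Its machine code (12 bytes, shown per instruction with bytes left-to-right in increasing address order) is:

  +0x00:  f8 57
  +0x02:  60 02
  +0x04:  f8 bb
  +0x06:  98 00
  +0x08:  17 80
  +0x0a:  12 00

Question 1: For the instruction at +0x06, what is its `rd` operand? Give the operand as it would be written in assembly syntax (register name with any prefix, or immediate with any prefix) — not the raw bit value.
x0

@+06  big-endian(98 00) = 0x9800
  op=0x9800>>11=0x13 ⇒ move (RR)
  rd: (w>>9)&0x3=0x0 → x0
  rs: (w>>7)&0x3=0x0 → x0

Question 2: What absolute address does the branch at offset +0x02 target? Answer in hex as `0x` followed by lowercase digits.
[02] 60 02 → 0x6002
  top 5b → 0xc → jsr [J]
  imm@[10:0]=0x2 ⇒ $2
  target = base 0x5e32 + off 0x02 + 2 + imm 2 = 0x5e38

0x5e38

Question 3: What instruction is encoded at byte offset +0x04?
[04] f8 bb → 0xf8bb
  top 5b → 0x1f → andi [RI]
  rd@[10:9]=0x0 ⇒ x0
  imm@[8:0]=0xbb ⇒ $187

andi x0, $187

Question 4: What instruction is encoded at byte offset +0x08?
bor x3, x3

@+08  big-endian(17 80) = 0x1780
  op=0x1780>>11=0x2 ⇒ bor (RR)
  rd@[10:9]=0x3 ⇒ x3
  rs@[8:7]=0x3 ⇒ x3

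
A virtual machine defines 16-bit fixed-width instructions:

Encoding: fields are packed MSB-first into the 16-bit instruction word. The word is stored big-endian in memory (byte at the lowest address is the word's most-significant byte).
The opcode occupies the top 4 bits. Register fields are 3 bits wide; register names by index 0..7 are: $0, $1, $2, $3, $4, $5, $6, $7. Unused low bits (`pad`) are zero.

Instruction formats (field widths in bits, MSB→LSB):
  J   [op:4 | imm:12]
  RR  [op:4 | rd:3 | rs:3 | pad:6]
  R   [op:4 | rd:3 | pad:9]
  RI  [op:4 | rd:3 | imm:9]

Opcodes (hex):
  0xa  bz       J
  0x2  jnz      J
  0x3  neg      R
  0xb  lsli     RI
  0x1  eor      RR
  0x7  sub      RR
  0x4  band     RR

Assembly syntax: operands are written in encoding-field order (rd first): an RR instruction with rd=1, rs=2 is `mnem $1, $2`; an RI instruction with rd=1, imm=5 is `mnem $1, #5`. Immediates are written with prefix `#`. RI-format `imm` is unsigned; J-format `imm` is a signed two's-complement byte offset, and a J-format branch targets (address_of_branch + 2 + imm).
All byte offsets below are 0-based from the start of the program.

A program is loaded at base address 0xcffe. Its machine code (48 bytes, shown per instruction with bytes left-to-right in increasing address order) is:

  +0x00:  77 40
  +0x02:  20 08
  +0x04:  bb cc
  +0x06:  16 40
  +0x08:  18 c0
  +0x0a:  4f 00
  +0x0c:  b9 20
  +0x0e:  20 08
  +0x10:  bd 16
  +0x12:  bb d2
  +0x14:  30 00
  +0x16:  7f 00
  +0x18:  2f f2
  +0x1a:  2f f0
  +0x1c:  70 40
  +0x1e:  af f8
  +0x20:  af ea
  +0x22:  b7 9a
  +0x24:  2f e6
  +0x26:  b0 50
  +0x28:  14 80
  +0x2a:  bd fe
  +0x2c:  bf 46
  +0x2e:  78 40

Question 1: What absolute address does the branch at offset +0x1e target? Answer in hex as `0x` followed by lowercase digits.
0xd016

+0x1e: af f8 ⇒ word 0xaff8 (big)
  opcode bits[15:12]=0xa: bz/J
  imm@[11:0]=0xff8 (s12→-8) ⇒ #-8
  target = base 0xcffe + off 0x1e + 2 + imm -8 = 0xd016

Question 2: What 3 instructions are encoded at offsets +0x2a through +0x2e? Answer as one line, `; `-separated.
lsli $6, #510; lsli $7, #326; sub $4, $1

[2a] bd fe → 0xbdfe
  top 4b → 0xb → lsli [RI]
  rd@[11:9]=0x6 ⇒ $6
  imm@[8:0]=0x1fe ⇒ #510
[2c] bf 46 → 0xbf46
  top 4b → 0xb → lsli [RI]
  rd@[11:9]=0x7 ⇒ $7
  imm@[8:0]=0x146 ⇒ #326
[2e] 78 40 → 0x7840
  top 4b → 0x7 → sub [RR]
  rd@[11:9]=0x4 ⇒ $4
  rs@[8:6]=0x1 ⇒ $1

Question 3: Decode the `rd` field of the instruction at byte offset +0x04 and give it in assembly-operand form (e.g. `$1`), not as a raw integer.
$5

@+04  big-endian(bb cc) = 0xbbcc
  top 4b → 0xb → lsli [RI]
  rd: (w>>9)&0x7=0x5 → $5
  imm: (w>>0)&0x1ff=0x1cc → #460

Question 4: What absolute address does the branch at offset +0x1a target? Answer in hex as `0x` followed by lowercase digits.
off 0x1a: read 2f f0 as big → 0x2ff0
  top 4b → 0x2 → jnz [J]
  imm: (w>>0)&0xfff=0xff0 (s12→-16) → #-16
  target = base 0xcffe + off 0x1a + 2 + imm -16 = 0xd00a

0xd00a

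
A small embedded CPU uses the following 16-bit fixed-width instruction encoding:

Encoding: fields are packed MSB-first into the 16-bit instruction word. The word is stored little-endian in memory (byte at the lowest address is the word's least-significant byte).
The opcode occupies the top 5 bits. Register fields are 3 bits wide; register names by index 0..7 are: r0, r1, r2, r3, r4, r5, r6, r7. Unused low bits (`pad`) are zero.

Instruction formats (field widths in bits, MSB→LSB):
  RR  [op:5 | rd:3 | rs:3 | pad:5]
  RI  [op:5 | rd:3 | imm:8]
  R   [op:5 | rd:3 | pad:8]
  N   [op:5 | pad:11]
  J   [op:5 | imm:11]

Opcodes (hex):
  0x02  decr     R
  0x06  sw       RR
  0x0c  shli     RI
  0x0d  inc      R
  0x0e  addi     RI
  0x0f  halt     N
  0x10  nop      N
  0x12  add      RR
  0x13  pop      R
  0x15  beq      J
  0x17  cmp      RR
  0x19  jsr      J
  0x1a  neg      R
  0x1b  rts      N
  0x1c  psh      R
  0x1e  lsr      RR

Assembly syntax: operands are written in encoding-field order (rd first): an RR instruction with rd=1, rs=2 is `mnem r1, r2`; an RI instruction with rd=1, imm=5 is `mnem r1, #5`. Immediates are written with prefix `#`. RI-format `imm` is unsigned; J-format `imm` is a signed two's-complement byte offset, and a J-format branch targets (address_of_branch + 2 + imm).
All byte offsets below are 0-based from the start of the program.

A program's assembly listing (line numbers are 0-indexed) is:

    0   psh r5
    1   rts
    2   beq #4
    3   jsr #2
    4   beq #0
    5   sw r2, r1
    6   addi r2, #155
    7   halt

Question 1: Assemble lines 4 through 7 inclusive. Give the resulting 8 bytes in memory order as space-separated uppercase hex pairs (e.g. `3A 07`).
L4: beq op=0x15:5|imm=0:11 ⇒ 0xa800 ⇒ little 00 a8
L5: sw op=0x6:5|rd=2:3|rs=1:3|pad=0:5 ⇒ 0x3220 ⇒ little 20 32
L6: addi op=0xe:5|rd=2:3|imm=155:8 ⇒ 0x729b ⇒ little 9b 72
L7: halt op=0xf:5|pad=0:11 ⇒ 0x7800 ⇒ little 00 78

00 A8 20 32 9B 72 00 78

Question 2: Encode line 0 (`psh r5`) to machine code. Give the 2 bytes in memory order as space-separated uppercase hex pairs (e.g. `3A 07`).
00 E5

L0: psh op=0x1c:5|rd=5:3|pad=0:8 ⇒ 0xe500 ⇒ little 00 e5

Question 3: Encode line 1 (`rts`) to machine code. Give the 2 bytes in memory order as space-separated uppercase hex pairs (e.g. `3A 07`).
00 D8

1. rts fields op=0x1b:5|pad=0:11 → word d800h → 00 d8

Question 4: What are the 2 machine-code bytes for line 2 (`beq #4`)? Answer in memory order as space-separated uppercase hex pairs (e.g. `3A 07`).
line 2 (beq): pack op=0x15:5|imm=4:11 = 0xa804; little→ 04 a8

04 A8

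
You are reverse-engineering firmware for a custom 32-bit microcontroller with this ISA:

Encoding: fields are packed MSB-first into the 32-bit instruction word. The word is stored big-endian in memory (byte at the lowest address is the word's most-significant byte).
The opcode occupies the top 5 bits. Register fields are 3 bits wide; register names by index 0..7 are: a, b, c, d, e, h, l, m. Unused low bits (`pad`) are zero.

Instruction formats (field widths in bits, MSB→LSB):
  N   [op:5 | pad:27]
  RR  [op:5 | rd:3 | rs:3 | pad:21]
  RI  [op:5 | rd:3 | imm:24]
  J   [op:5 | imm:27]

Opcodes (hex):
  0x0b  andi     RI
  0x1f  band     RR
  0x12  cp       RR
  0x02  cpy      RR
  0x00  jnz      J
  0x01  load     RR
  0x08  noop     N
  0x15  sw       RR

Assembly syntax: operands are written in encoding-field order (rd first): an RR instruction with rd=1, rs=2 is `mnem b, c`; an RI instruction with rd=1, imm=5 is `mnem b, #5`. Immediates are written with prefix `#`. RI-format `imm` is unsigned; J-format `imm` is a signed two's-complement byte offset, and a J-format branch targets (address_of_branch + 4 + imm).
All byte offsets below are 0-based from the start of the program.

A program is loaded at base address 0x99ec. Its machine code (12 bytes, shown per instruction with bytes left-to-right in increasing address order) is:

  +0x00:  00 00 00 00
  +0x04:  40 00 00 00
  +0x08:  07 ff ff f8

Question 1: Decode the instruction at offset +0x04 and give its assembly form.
@+04  big-endian(40 00 00 00) = 0x40000000
  op=0x40000000>>27=0x8 ⇒ noop (N)

noop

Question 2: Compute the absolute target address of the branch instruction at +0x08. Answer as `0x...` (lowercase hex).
0x99f0

@+08  big-endian(07 ff ff f8) = 0x07fffff8
  op=0x07fffff8>>27=0x0 ⇒ jnz (J)
  imm: (w>>0)&0x7ffffff=0x7fffff8 (s27→-8) → #-8
  target = base 0x99ec + off 0x08 + 4 + imm -8 = 0x99f0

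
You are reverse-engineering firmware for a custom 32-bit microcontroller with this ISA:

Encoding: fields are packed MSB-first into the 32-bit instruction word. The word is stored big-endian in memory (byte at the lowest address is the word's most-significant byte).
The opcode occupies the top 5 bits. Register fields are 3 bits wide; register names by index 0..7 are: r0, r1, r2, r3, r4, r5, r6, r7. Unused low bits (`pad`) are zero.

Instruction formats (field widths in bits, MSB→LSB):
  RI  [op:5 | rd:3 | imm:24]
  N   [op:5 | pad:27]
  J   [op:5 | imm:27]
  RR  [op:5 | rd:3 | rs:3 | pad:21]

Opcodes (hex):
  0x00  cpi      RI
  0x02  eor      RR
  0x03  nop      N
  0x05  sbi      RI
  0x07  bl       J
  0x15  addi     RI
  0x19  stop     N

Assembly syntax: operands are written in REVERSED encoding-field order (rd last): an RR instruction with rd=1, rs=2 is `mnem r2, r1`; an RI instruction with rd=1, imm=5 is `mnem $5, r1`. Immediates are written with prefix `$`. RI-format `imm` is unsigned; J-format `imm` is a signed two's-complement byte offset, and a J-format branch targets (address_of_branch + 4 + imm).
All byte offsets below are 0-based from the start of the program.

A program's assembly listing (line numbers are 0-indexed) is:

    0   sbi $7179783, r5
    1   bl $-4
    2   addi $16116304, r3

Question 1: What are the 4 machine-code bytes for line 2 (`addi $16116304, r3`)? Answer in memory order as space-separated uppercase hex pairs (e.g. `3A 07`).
L2: addi op=0x15:5|rd=3:3|imm=16116304:24 ⇒ 0xabf5ea50 ⇒ big ab f5 ea 50

AB F5 EA 50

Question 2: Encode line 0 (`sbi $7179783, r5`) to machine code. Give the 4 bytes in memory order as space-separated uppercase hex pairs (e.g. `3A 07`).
2D 6D 8E 07

0. sbi fields op=0x5:5|rd=5:3|imm=7179783:24 → word 2d6d8e07h → 2d 6d 8e 07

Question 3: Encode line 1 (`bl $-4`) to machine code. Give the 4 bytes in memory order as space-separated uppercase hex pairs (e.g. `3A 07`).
1. bl fields op=0x7:5|imm=-4:27 → word 3ffffffch → 3f ff ff fc

3F FF FF FC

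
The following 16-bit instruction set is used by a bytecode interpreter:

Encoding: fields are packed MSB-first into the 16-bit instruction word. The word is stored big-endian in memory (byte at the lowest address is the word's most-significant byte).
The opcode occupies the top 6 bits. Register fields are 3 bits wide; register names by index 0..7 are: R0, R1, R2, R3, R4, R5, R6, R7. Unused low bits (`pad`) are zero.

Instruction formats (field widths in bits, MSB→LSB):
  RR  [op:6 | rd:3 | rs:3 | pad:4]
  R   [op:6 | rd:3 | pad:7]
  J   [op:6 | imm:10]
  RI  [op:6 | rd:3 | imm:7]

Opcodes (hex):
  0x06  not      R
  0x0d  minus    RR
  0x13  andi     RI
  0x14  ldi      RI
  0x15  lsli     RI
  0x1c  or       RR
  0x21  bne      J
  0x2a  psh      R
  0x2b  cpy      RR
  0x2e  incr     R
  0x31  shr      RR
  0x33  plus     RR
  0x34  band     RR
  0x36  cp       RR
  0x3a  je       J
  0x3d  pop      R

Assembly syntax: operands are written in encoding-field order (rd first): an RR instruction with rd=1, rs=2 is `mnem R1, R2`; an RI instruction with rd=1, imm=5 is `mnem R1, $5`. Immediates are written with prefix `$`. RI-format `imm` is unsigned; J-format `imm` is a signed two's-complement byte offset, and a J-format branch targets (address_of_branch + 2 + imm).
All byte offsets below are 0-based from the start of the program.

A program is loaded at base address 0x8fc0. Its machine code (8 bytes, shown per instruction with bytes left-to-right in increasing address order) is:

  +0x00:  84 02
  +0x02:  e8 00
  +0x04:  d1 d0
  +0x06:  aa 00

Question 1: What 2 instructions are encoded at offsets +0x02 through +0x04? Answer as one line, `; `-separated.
je $0; band R3, R5

[02] e8 00 → 0xe800
  opcode bits[15:10]=0x3a: je/J
  [9:0] imm=0 = $0
[04] d1 d0 → 0xd1d0
  opcode bits[15:10]=0x34: band/RR
  [9:7] rd=3 = R3
  [6:4] rs=5 = R5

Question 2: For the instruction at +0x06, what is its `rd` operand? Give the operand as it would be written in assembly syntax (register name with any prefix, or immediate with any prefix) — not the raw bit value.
@+06  big-endian(aa 00) = 0xaa00
  op=0xaa00>>10=0x2a ⇒ psh (R)
  rd@[9:7]=0x4 ⇒ R4

R4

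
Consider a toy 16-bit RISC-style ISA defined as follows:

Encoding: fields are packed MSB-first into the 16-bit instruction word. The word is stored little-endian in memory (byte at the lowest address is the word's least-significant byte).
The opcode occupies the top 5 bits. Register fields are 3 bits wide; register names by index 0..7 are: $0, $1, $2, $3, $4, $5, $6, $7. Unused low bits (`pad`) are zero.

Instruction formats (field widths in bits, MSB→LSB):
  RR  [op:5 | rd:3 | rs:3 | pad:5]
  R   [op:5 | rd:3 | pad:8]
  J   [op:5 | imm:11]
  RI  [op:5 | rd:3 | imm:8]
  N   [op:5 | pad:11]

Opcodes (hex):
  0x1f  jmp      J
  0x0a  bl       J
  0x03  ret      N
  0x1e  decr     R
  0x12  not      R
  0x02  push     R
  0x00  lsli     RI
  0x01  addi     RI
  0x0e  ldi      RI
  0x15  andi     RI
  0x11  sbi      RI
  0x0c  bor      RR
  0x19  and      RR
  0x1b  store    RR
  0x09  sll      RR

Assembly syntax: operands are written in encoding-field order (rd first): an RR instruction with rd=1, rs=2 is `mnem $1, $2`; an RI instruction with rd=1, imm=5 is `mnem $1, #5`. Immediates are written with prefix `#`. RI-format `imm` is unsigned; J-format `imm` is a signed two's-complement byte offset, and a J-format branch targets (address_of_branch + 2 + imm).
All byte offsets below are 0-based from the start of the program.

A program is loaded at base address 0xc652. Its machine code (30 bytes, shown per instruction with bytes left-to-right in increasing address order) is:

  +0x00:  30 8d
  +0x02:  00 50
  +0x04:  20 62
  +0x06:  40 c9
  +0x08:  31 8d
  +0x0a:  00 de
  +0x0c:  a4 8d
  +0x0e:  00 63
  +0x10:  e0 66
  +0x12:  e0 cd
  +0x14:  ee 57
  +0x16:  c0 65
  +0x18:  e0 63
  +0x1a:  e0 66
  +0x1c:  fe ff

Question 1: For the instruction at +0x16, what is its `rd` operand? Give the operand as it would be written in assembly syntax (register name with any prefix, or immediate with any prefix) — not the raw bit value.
$5

[16] c0 65 → 0x65c0
  top 5b → 0xc → bor [RR]
  rd: (w>>8)&0x7=0x5 → $5
  rs: (w>>5)&0x7=0x6 → $6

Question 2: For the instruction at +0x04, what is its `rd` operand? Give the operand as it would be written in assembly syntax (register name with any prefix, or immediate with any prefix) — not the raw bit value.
@+04  little-endian(20 62) = 0x6220
  top 5b → 0xc → bor [RR]
  [10:8] rd=2 = $2
  [7:5] rs=1 = $1

$2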